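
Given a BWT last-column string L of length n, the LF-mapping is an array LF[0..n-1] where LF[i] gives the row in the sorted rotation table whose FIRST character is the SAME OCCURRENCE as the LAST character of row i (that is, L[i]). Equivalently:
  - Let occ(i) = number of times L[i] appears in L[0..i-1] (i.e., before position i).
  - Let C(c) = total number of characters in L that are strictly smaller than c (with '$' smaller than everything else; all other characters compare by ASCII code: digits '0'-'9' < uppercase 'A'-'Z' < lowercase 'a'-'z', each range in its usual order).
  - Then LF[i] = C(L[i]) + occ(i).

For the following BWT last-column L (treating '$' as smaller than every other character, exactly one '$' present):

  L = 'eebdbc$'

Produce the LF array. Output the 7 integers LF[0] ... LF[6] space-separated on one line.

Answer: 5 6 1 4 2 3 0

Derivation:
Char counts: '$':1, 'b':2, 'c':1, 'd':1, 'e':2
C (first-col start): C('$')=0, C('b')=1, C('c')=3, C('d')=4, C('e')=5
L[0]='e': occ=0, LF[0]=C('e')+0=5+0=5
L[1]='e': occ=1, LF[1]=C('e')+1=5+1=6
L[2]='b': occ=0, LF[2]=C('b')+0=1+0=1
L[3]='d': occ=0, LF[3]=C('d')+0=4+0=4
L[4]='b': occ=1, LF[4]=C('b')+1=1+1=2
L[5]='c': occ=0, LF[5]=C('c')+0=3+0=3
L[6]='$': occ=0, LF[6]=C('$')+0=0+0=0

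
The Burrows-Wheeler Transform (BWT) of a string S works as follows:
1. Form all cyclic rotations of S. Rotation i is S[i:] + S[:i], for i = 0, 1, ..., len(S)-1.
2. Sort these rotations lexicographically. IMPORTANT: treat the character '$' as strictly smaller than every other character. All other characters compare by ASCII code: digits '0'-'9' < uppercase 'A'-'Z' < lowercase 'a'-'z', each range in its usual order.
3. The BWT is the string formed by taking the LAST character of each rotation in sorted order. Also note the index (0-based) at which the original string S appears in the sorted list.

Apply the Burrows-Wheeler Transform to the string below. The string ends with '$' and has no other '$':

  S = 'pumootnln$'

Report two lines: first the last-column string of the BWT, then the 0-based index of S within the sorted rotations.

All 10 rotations (rotation i = S[i:]+S[:i]):
  rot[0] = pumootnln$
  rot[1] = umootnln$p
  rot[2] = mootnln$pu
  rot[3] = ootnln$pum
  rot[4] = otnln$pumo
  rot[5] = tnln$pumoo
  rot[6] = nln$pumoot
  rot[7] = ln$pumootn
  rot[8] = n$pumootnl
  rot[9] = $pumootnln
Sorted (with $ < everything):
  sorted[0] = $pumootnln  (last char: 'n')
  sorted[1] = ln$pumootn  (last char: 'n')
  sorted[2] = mootnln$pu  (last char: 'u')
  sorted[3] = n$pumootnl  (last char: 'l')
  sorted[4] = nln$pumoot  (last char: 't')
  sorted[5] = ootnln$pum  (last char: 'm')
  sorted[6] = otnln$pumo  (last char: 'o')
  sorted[7] = pumootnln$  (last char: '$')
  sorted[8] = tnln$pumoo  (last char: 'o')
  sorted[9] = umootnln$p  (last char: 'p')
Last column: nnultmo$op
Original string S is at sorted index 7

Answer: nnultmo$op
7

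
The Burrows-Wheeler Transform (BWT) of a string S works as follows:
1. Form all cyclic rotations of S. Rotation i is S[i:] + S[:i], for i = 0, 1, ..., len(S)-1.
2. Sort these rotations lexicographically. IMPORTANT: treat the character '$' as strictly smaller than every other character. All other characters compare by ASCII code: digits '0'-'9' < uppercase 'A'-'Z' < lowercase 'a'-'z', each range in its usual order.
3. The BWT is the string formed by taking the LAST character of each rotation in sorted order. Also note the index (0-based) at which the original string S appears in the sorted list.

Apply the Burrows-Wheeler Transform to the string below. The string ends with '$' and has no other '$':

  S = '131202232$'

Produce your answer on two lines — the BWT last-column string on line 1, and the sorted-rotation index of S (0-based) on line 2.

All 10 rotations (rotation i = S[i:]+S[:i]):
  rot[0] = 131202232$
  rot[1] = 31202232$1
  rot[2] = 1202232$13
  rot[3] = 202232$131
  rot[4] = 02232$1312
  rot[5] = 2232$13120
  rot[6] = 232$131202
  rot[7] = 32$1312022
  rot[8] = 2$13120223
  rot[9] = $131202232
Sorted (with $ < everything):
  sorted[0] = $131202232  (last char: '2')
  sorted[1] = 02232$1312  (last char: '2')
  sorted[2] = 1202232$13  (last char: '3')
  sorted[3] = 131202232$  (last char: '$')
  sorted[4] = 2$13120223  (last char: '3')
  sorted[5] = 202232$131  (last char: '1')
  sorted[6] = 2232$13120  (last char: '0')
  sorted[7] = 232$131202  (last char: '2')
  sorted[8] = 31202232$1  (last char: '1')
  sorted[9] = 32$1312022  (last char: '2')
Last column: 223$310212
Original string S is at sorted index 3

Answer: 223$310212
3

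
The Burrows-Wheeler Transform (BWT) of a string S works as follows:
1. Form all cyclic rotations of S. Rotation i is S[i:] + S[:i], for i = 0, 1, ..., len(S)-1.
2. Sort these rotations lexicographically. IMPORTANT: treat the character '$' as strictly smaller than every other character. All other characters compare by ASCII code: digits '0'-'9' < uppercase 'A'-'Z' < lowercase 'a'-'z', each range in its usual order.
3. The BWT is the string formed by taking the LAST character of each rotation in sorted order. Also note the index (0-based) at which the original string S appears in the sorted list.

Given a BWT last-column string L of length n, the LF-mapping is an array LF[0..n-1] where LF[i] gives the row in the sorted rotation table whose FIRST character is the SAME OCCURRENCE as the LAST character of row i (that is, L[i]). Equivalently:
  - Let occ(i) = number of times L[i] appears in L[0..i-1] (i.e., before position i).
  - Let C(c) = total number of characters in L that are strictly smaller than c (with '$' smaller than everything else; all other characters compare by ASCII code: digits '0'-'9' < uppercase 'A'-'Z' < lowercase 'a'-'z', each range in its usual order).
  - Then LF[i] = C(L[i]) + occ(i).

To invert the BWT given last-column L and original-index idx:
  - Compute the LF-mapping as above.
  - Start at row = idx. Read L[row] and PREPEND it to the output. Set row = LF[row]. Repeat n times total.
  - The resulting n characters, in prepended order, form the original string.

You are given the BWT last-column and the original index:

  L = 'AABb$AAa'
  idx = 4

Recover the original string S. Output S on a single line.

Answer: AabABAA$

Derivation:
LF mapping: 1 2 5 7 0 3 4 6
Walk LF starting at row 4, prepending L[row]:
  step 1: row=4, L[4]='$', prepend. Next row=LF[4]=0
  step 2: row=0, L[0]='A', prepend. Next row=LF[0]=1
  step 3: row=1, L[1]='A', prepend. Next row=LF[1]=2
  step 4: row=2, L[2]='B', prepend. Next row=LF[2]=5
  step 5: row=5, L[5]='A', prepend. Next row=LF[5]=3
  step 6: row=3, L[3]='b', prepend. Next row=LF[3]=7
  step 7: row=7, L[7]='a', prepend. Next row=LF[7]=6
  step 8: row=6, L[6]='A', prepend. Next row=LF[6]=4
Reversed output: AabABAA$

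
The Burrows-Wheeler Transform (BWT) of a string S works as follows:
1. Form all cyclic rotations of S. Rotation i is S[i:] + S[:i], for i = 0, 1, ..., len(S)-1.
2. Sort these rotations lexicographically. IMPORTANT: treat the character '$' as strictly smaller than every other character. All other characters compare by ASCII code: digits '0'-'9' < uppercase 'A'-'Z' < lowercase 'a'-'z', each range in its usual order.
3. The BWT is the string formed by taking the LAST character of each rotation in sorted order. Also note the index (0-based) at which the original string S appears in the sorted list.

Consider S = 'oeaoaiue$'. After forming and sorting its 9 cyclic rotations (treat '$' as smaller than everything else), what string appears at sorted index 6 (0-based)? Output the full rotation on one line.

Answer: oaiue$oea

Derivation:
All 9 rotations (rotation i = S[i:]+S[:i]):
  rot[0] = oeaoaiue$
  rot[1] = eaoaiue$o
  rot[2] = aoaiue$oe
  rot[3] = oaiue$oea
  rot[4] = aiue$oeao
  rot[5] = iue$oeaoa
  rot[6] = ue$oeaoai
  rot[7] = e$oeaoaiu
  rot[8] = $oeaoaiue
Sorted (with $ < everything):
  sorted[0] = $oeaoaiue
  sorted[1] = aiue$oeao
  sorted[2] = aoaiue$oe
  sorted[3] = e$oeaoaiu
  sorted[4] = eaoaiue$o
  sorted[5] = iue$oeaoa
  sorted[6] = oaiue$oea
  sorted[7] = oeaoaiue$
  sorted[8] = ue$oeaoai
sorted[6] = oaiue$oea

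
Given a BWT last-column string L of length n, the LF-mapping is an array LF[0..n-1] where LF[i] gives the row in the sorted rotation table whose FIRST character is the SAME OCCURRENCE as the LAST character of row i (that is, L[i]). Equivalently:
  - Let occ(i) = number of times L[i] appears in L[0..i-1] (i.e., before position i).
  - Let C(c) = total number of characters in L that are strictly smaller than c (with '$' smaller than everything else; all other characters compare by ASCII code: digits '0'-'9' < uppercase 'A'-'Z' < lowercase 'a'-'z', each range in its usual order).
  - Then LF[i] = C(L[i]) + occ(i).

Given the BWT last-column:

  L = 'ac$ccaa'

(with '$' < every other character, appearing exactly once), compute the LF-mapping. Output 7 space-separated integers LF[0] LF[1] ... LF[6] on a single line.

Answer: 1 4 0 5 6 2 3

Derivation:
Char counts: '$':1, 'a':3, 'c':3
C (first-col start): C('$')=0, C('a')=1, C('c')=4
L[0]='a': occ=0, LF[0]=C('a')+0=1+0=1
L[1]='c': occ=0, LF[1]=C('c')+0=4+0=4
L[2]='$': occ=0, LF[2]=C('$')+0=0+0=0
L[3]='c': occ=1, LF[3]=C('c')+1=4+1=5
L[4]='c': occ=2, LF[4]=C('c')+2=4+2=6
L[5]='a': occ=1, LF[5]=C('a')+1=1+1=2
L[6]='a': occ=2, LF[6]=C('a')+2=1+2=3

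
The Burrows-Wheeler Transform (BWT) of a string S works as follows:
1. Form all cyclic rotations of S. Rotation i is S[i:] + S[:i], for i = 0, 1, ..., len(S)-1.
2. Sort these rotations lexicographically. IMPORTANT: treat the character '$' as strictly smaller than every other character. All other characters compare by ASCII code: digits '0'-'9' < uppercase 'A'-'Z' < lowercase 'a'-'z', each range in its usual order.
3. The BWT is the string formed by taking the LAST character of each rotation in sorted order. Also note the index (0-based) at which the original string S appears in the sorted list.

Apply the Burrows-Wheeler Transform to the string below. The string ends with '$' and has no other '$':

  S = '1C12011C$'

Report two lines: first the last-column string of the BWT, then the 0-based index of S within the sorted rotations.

Answer: C20C1$111
5

Derivation:
All 9 rotations (rotation i = S[i:]+S[:i]):
  rot[0] = 1C12011C$
  rot[1] = C12011C$1
  rot[2] = 12011C$1C
  rot[3] = 2011C$1C1
  rot[4] = 011C$1C12
  rot[5] = 11C$1C120
  rot[6] = 1C$1C1201
  rot[7] = C$1C12011
  rot[8] = $1C12011C
Sorted (with $ < everything):
  sorted[0] = $1C12011C  (last char: 'C')
  sorted[1] = 011C$1C12  (last char: '2')
  sorted[2] = 11C$1C120  (last char: '0')
  sorted[3] = 12011C$1C  (last char: 'C')
  sorted[4] = 1C$1C1201  (last char: '1')
  sorted[5] = 1C12011C$  (last char: '$')
  sorted[6] = 2011C$1C1  (last char: '1')
  sorted[7] = C$1C12011  (last char: '1')
  sorted[8] = C12011C$1  (last char: '1')
Last column: C20C1$111
Original string S is at sorted index 5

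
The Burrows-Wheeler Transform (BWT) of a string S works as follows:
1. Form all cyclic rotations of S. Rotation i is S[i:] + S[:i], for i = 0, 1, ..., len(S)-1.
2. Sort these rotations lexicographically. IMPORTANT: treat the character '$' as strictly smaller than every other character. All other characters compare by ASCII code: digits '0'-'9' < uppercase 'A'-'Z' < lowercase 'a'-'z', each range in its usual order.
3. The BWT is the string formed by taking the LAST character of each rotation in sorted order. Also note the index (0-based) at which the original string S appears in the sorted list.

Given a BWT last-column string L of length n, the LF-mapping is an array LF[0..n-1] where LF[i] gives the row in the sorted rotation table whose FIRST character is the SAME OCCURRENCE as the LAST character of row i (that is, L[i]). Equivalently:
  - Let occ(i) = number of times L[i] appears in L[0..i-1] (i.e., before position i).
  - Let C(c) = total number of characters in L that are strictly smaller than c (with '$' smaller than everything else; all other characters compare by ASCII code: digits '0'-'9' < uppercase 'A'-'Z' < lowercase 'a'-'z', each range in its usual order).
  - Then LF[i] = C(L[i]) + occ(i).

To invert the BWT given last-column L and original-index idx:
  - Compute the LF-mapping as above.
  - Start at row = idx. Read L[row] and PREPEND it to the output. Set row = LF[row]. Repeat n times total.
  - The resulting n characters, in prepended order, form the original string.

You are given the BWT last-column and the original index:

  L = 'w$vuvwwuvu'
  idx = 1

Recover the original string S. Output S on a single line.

Answer: uuwvwvvuw$

Derivation:
LF mapping: 7 0 4 1 5 8 9 2 6 3
Walk LF starting at row 1, prepending L[row]:
  step 1: row=1, L[1]='$', prepend. Next row=LF[1]=0
  step 2: row=0, L[0]='w', prepend. Next row=LF[0]=7
  step 3: row=7, L[7]='u', prepend. Next row=LF[7]=2
  step 4: row=2, L[2]='v', prepend. Next row=LF[2]=4
  step 5: row=4, L[4]='v', prepend. Next row=LF[4]=5
  step 6: row=5, L[5]='w', prepend. Next row=LF[5]=8
  step 7: row=8, L[8]='v', prepend. Next row=LF[8]=6
  step 8: row=6, L[6]='w', prepend. Next row=LF[6]=9
  step 9: row=9, L[9]='u', prepend. Next row=LF[9]=3
  step 10: row=3, L[3]='u', prepend. Next row=LF[3]=1
Reversed output: uuwvwvvuw$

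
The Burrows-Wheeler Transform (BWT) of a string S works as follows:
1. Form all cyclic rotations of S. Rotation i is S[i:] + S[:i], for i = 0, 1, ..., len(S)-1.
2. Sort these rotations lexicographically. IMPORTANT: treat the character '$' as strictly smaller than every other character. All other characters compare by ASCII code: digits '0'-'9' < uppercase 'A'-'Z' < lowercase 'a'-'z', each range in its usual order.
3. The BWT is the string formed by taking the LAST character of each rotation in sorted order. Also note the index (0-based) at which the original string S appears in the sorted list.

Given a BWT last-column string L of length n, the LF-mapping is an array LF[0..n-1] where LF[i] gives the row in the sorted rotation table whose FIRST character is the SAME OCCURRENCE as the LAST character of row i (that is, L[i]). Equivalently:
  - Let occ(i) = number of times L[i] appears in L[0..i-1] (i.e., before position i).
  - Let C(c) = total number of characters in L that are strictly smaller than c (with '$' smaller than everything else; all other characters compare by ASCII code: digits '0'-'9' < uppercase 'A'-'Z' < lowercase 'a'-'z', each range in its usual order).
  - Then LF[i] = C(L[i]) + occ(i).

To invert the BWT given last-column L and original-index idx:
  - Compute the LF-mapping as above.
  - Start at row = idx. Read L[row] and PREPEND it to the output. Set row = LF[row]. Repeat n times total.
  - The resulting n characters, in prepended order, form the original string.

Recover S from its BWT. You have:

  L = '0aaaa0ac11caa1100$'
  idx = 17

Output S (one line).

LF mapping: 1 9 10 11 12 2 13 16 5 6 17 14 15 7 8 3 4 0
Walk LF starting at row 17, prepending L[row]:
  step 1: row=17, L[17]='$', prepend. Next row=LF[17]=0
  step 2: row=0, L[0]='0', prepend. Next row=LF[0]=1
  step 3: row=1, L[1]='a', prepend. Next row=LF[1]=9
  step 4: row=9, L[9]='1', prepend. Next row=LF[9]=6
  step 5: row=6, L[6]='a', prepend. Next row=LF[6]=13
  step 6: row=13, L[13]='1', prepend. Next row=LF[13]=7
  step 7: row=7, L[7]='c', prepend. Next row=LF[7]=16
  step 8: row=16, L[16]='0', prepend. Next row=LF[16]=4
  step 9: row=4, L[4]='a', prepend. Next row=LF[4]=12
  step 10: row=12, L[12]='a', prepend. Next row=LF[12]=15
  step 11: row=15, L[15]='0', prepend. Next row=LF[15]=3
  step 12: row=3, L[3]='a', prepend. Next row=LF[3]=11
  step 13: row=11, L[11]='a', prepend. Next row=LF[11]=14
  step 14: row=14, L[14]='1', prepend. Next row=LF[14]=8
  step 15: row=8, L[8]='1', prepend. Next row=LF[8]=5
  step 16: row=5, L[5]='0', prepend. Next row=LF[5]=2
  step 17: row=2, L[2]='a', prepend. Next row=LF[2]=10
  step 18: row=10, L[10]='c', prepend. Next row=LF[10]=17
Reversed output: ca011aa0aa0c1a1a0$

Answer: ca011aa0aa0c1a1a0$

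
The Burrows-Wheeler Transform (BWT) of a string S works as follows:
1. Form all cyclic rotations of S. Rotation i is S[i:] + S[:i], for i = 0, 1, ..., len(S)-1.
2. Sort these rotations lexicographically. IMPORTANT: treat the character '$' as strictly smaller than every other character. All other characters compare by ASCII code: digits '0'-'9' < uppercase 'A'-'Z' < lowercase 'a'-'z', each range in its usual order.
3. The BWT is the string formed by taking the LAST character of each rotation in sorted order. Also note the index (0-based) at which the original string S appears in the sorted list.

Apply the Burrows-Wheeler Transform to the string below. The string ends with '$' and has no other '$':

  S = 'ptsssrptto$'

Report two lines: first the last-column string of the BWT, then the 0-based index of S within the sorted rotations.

All 11 rotations (rotation i = S[i:]+S[:i]):
  rot[0] = ptsssrptto$
  rot[1] = tsssrptto$p
  rot[2] = sssrptto$pt
  rot[3] = ssrptto$pts
  rot[4] = srptto$ptss
  rot[5] = rptto$ptsss
  rot[6] = ptto$ptsssr
  rot[7] = tto$ptsssrp
  rot[8] = to$ptsssrpt
  rot[9] = o$ptsssrptt
  rot[10] = $ptsssrptto
Sorted (with $ < everything):
  sorted[0] = $ptsssrptto  (last char: 'o')
  sorted[1] = o$ptsssrptt  (last char: 't')
  sorted[2] = ptsssrptto$  (last char: '$')
  sorted[3] = ptto$ptsssr  (last char: 'r')
  sorted[4] = rptto$ptsss  (last char: 's')
  sorted[5] = srptto$ptss  (last char: 's')
  sorted[6] = ssrptto$pts  (last char: 's')
  sorted[7] = sssrptto$pt  (last char: 't')
  sorted[8] = to$ptsssrpt  (last char: 't')
  sorted[9] = tsssrptto$p  (last char: 'p')
  sorted[10] = tto$ptsssrp  (last char: 'p')
Last column: ot$rsssttpp
Original string S is at sorted index 2

Answer: ot$rsssttpp
2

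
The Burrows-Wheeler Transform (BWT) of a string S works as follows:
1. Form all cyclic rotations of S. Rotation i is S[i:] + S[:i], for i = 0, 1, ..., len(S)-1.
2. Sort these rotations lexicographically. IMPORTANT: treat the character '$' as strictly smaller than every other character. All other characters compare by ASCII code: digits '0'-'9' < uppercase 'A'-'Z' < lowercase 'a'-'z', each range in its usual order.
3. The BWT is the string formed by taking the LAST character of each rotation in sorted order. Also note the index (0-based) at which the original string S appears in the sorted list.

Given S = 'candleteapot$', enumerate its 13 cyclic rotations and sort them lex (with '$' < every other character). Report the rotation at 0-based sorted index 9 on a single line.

Answer: ot$candleteap

Derivation:
All 13 rotations (rotation i = S[i:]+S[:i]):
  rot[0] = candleteapot$
  rot[1] = andleteapot$c
  rot[2] = ndleteapot$ca
  rot[3] = dleteapot$can
  rot[4] = leteapot$cand
  rot[5] = eteapot$candl
  rot[6] = teapot$candle
  rot[7] = eapot$candlet
  rot[8] = apot$candlete
  rot[9] = pot$candletea
  rot[10] = ot$candleteap
  rot[11] = t$candleteapo
  rot[12] = $candleteapot
Sorted (with $ < everything):
  sorted[0] = $candleteapot
  sorted[1] = andleteapot$c
  sorted[2] = apot$candlete
  sorted[3] = candleteapot$
  sorted[4] = dleteapot$can
  sorted[5] = eapot$candlet
  sorted[6] = eteapot$candl
  sorted[7] = leteapot$cand
  sorted[8] = ndleteapot$ca
  sorted[9] = ot$candleteap
  sorted[10] = pot$candletea
  sorted[11] = t$candleteapo
  sorted[12] = teapot$candle
sorted[9] = ot$candleteap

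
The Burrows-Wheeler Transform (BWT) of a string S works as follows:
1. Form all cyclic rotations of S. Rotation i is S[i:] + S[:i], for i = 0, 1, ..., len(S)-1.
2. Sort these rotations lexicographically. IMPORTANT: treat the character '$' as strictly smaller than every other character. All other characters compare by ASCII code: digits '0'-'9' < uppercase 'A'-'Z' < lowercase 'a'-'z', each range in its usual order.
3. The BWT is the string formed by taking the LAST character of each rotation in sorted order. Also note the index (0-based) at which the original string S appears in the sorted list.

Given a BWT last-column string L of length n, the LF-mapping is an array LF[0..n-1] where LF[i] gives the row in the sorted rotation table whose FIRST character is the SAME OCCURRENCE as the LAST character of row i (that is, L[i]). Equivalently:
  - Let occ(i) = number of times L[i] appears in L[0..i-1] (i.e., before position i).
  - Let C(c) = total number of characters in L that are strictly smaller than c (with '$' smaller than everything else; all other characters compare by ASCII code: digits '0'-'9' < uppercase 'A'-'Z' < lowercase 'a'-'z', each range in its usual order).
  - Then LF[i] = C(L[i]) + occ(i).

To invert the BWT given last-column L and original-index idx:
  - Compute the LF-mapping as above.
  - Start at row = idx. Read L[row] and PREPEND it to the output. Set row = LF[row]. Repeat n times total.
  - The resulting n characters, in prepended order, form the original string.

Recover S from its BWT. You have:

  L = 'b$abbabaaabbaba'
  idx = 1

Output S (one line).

Answer: aaabaabbbabbab$

Derivation:
LF mapping: 8 0 1 9 10 2 11 3 4 5 12 13 6 14 7
Walk LF starting at row 1, prepending L[row]:
  step 1: row=1, L[1]='$', prepend. Next row=LF[1]=0
  step 2: row=0, L[0]='b', prepend. Next row=LF[0]=8
  step 3: row=8, L[8]='a', prepend. Next row=LF[8]=4
  step 4: row=4, L[4]='b', prepend. Next row=LF[4]=10
  step 5: row=10, L[10]='b', prepend. Next row=LF[10]=12
  step 6: row=12, L[12]='a', prepend. Next row=LF[12]=6
  step 7: row=6, L[6]='b', prepend. Next row=LF[6]=11
  step 8: row=11, L[11]='b', prepend. Next row=LF[11]=13
  step 9: row=13, L[13]='b', prepend. Next row=LF[13]=14
  step 10: row=14, L[14]='a', prepend. Next row=LF[14]=7
  step 11: row=7, L[7]='a', prepend. Next row=LF[7]=3
  step 12: row=3, L[3]='b', prepend. Next row=LF[3]=9
  step 13: row=9, L[9]='a', prepend. Next row=LF[9]=5
  step 14: row=5, L[5]='a', prepend. Next row=LF[5]=2
  step 15: row=2, L[2]='a', prepend. Next row=LF[2]=1
Reversed output: aaabaabbbabbab$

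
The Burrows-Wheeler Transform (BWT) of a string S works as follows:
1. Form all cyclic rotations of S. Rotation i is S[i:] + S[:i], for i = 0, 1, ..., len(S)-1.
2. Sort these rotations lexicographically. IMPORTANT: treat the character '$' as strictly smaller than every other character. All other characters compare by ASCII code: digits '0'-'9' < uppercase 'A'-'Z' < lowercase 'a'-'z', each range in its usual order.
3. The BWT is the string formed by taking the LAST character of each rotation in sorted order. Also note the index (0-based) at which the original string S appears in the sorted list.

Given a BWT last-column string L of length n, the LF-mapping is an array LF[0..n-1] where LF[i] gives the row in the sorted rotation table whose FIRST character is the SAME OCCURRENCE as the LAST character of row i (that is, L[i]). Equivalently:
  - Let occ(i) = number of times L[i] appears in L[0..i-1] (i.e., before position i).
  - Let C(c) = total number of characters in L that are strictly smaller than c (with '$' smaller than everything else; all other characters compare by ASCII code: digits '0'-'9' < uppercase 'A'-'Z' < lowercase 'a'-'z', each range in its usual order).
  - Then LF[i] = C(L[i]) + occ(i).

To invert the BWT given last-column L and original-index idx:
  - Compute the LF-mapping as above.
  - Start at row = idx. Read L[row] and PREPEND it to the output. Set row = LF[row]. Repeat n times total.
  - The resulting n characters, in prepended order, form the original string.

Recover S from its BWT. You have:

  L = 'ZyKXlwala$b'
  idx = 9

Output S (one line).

Answer: wallabyKXZ$

Derivation:
LF mapping: 3 10 1 2 7 9 4 8 5 0 6
Walk LF starting at row 9, prepending L[row]:
  step 1: row=9, L[9]='$', prepend. Next row=LF[9]=0
  step 2: row=0, L[0]='Z', prepend. Next row=LF[0]=3
  step 3: row=3, L[3]='X', prepend. Next row=LF[3]=2
  step 4: row=2, L[2]='K', prepend. Next row=LF[2]=1
  step 5: row=1, L[1]='y', prepend. Next row=LF[1]=10
  step 6: row=10, L[10]='b', prepend. Next row=LF[10]=6
  step 7: row=6, L[6]='a', prepend. Next row=LF[6]=4
  step 8: row=4, L[4]='l', prepend. Next row=LF[4]=7
  step 9: row=7, L[7]='l', prepend. Next row=LF[7]=8
  step 10: row=8, L[8]='a', prepend. Next row=LF[8]=5
  step 11: row=5, L[5]='w', prepend. Next row=LF[5]=9
Reversed output: wallabyKXZ$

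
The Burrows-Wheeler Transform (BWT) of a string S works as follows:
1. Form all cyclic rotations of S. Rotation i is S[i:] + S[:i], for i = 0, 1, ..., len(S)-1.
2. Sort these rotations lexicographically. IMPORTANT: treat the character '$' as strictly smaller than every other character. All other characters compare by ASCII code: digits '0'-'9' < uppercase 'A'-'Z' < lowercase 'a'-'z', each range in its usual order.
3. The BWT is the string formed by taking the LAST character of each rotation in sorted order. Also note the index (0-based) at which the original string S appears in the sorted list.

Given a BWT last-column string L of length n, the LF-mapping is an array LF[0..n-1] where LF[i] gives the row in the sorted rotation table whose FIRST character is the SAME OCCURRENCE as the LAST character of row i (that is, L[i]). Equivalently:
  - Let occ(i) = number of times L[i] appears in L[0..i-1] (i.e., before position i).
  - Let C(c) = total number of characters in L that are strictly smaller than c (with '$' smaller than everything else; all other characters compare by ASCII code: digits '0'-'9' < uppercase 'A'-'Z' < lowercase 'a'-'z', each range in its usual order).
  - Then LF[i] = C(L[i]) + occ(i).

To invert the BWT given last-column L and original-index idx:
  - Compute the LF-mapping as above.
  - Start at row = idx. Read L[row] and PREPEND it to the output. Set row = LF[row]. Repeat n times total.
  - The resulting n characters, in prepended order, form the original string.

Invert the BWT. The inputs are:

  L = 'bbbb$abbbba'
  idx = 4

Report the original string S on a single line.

LF mapping: 3 4 5 6 0 1 7 8 9 10 2
Walk LF starting at row 4, prepending L[row]:
  step 1: row=4, L[4]='$', prepend. Next row=LF[4]=0
  step 2: row=0, L[0]='b', prepend. Next row=LF[0]=3
  step 3: row=3, L[3]='b', prepend. Next row=LF[3]=6
  step 4: row=6, L[6]='b', prepend. Next row=LF[6]=7
  step 5: row=7, L[7]='b', prepend. Next row=LF[7]=8
  step 6: row=8, L[8]='b', prepend. Next row=LF[8]=9
  step 7: row=9, L[9]='b', prepend. Next row=LF[9]=10
  step 8: row=10, L[10]='a', prepend. Next row=LF[10]=2
  step 9: row=2, L[2]='b', prepend. Next row=LF[2]=5
  step 10: row=5, L[5]='a', prepend. Next row=LF[5]=1
  step 11: row=1, L[1]='b', prepend. Next row=LF[1]=4
Reversed output: bababbbbbb$

Answer: bababbbbbb$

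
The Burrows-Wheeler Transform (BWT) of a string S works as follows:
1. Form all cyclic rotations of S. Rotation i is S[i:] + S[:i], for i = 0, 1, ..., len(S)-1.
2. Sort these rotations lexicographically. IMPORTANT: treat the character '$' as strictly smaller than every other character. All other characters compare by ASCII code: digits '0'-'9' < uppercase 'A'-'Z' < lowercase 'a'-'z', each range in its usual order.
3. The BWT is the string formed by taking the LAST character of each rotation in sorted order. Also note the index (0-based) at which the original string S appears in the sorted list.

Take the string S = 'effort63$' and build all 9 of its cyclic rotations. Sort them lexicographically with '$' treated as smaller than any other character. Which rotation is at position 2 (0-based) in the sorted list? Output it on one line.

Answer: 63$effort

Derivation:
All 9 rotations (rotation i = S[i:]+S[:i]):
  rot[0] = effort63$
  rot[1] = ffort63$e
  rot[2] = fort63$ef
  rot[3] = ort63$eff
  rot[4] = rt63$effo
  rot[5] = t63$effor
  rot[6] = 63$effort
  rot[7] = 3$effort6
  rot[8] = $effort63
Sorted (with $ < everything):
  sorted[0] = $effort63
  sorted[1] = 3$effort6
  sorted[2] = 63$effort
  sorted[3] = effort63$
  sorted[4] = ffort63$e
  sorted[5] = fort63$ef
  sorted[6] = ort63$eff
  sorted[7] = rt63$effo
  sorted[8] = t63$effor
sorted[2] = 63$effort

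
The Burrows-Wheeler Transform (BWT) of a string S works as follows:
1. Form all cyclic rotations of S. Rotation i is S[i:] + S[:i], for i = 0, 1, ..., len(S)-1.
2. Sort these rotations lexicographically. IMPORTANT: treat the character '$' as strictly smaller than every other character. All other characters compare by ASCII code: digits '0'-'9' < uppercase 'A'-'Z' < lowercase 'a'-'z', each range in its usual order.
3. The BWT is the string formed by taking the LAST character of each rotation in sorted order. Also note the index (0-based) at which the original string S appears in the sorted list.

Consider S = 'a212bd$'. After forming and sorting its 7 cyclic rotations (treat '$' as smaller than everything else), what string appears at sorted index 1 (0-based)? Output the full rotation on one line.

Answer: 12bd$a2

Derivation:
All 7 rotations (rotation i = S[i:]+S[:i]):
  rot[0] = a212bd$
  rot[1] = 212bd$a
  rot[2] = 12bd$a2
  rot[3] = 2bd$a21
  rot[4] = bd$a212
  rot[5] = d$a212b
  rot[6] = $a212bd
Sorted (with $ < everything):
  sorted[0] = $a212bd
  sorted[1] = 12bd$a2
  sorted[2] = 212bd$a
  sorted[3] = 2bd$a21
  sorted[4] = a212bd$
  sorted[5] = bd$a212
  sorted[6] = d$a212b
sorted[1] = 12bd$a2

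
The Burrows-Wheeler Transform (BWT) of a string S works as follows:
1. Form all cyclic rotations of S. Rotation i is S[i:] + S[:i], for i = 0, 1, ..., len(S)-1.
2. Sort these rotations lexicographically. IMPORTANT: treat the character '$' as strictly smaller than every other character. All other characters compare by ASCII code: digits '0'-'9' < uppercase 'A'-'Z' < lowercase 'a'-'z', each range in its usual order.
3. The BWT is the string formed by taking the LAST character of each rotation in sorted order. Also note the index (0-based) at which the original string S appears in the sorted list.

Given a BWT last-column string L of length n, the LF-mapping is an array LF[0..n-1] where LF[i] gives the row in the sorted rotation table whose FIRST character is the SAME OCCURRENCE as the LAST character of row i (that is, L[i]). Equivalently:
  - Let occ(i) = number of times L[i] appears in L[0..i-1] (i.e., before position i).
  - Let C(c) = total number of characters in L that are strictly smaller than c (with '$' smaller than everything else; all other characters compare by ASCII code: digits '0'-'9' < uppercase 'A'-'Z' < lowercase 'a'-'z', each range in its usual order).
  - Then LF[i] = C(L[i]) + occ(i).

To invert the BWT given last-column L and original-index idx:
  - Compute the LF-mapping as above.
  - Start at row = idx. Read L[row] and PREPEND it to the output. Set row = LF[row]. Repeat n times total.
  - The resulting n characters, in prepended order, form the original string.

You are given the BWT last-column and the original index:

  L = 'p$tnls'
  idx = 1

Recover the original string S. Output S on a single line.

Answer: lstnp$

Derivation:
LF mapping: 3 0 5 2 1 4
Walk LF starting at row 1, prepending L[row]:
  step 1: row=1, L[1]='$', prepend. Next row=LF[1]=0
  step 2: row=0, L[0]='p', prepend. Next row=LF[0]=3
  step 3: row=3, L[3]='n', prepend. Next row=LF[3]=2
  step 4: row=2, L[2]='t', prepend. Next row=LF[2]=5
  step 5: row=5, L[5]='s', prepend. Next row=LF[5]=4
  step 6: row=4, L[4]='l', prepend. Next row=LF[4]=1
Reversed output: lstnp$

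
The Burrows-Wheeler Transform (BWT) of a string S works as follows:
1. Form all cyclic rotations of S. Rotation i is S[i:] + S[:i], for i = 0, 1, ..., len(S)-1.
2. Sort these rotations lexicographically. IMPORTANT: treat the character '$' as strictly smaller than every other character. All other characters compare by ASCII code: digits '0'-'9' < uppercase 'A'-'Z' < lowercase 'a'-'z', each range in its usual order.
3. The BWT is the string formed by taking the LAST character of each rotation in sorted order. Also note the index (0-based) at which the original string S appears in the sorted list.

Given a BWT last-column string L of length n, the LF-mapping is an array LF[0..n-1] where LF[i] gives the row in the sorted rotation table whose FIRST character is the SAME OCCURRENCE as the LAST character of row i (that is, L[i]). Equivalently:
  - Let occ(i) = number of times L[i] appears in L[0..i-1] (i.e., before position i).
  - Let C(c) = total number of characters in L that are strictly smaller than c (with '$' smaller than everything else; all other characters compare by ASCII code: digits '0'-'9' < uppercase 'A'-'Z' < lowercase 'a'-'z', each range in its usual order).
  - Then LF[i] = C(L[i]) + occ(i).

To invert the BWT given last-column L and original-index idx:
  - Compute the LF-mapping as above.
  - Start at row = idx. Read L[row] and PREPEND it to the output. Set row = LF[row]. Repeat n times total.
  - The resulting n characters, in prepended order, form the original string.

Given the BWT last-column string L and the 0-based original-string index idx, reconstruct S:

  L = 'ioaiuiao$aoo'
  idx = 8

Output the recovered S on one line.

LF mapping: 4 7 1 5 11 6 2 8 0 3 9 10
Walk LF starting at row 8, prepending L[row]:
  step 1: row=8, L[8]='$', prepend. Next row=LF[8]=0
  step 2: row=0, L[0]='i', prepend. Next row=LF[0]=4
  step 3: row=4, L[4]='u', prepend. Next row=LF[4]=11
  step 4: row=11, L[11]='o', prepend. Next row=LF[11]=10
  step 5: row=10, L[10]='o', prepend. Next row=LF[10]=9
  step 6: row=9, L[9]='a', prepend. Next row=LF[9]=3
  step 7: row=3, L[3]='i', prepend. Next row=LF[3]=5
  step 8: row=5, L[5]='i', prepend. Next row=LF[5]=6
  step 9: row=6, L[6]='a', prepend. Next row=LF[6]=2
  step 10: row=2, L[2]='a', prepend. Next row=LF[2]=1
  step 11: row=1, L[1]='o', prepend. Next row=LF[1]=7
  step 12: row=7, L[7]='o', prepend. Next row=LF[7]=8
Reversed output: ooaaiiaooui$

Answer: ooaaiiaooui$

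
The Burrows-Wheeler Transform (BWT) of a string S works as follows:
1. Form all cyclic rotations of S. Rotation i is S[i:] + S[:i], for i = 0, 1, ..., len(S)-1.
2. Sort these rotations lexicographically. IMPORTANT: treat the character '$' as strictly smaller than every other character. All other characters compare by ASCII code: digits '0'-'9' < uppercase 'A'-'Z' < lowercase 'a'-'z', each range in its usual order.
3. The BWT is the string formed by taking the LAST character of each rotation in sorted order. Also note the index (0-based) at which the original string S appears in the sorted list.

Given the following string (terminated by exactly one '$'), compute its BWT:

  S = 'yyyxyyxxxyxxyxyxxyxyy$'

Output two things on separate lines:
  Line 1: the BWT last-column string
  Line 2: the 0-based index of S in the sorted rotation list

Answer: yyxyyxyxxyyyyxxxxyxxy$
21

Derivation:
All 22 rotations (rotation i = S[i:]+S[:i]):
  rot[0] = yyyxyyxxxyxxyxyxxyxyy$
  rot[1] = yyxyyxxxyxxyxyxxyxyy$y
  rot[2] = yxyyxxxyxxyxyxxyxyy$yy
  rot[3] = xyyxxxyxxyxyxxyxyy$yyy
  rot[4] = yyxxxyxxyxyxxyxyy$yyyx
  rot[5] = yxxxyxxyxyxxyxyy$yyyxy
  rot[6] = xxxyxxyxyxxyxyy$yyyxyy
  rot[7] = xxyxxyxyxxyxyy$yyyxyyx
  rot[8] = xyxxyxyxxyxyy$yyyxyyxx
  rot[9] = yxxyxyxxyxyy$yyyxyyxxx
  rot[10] = xxyxyxxyxyy$yyyxyyxxxy
  rot[11] = xyxyxxyxyy$yyyxyyxxxyx
  rot[12] = yxyxxyxyy$yyyxyyxxxyxx
  rot[13] = xyxxyxyy$yyyxyyxxxyxxy
  rot[14] = yxxyxyy$yyyxyyxxxyxxyx
  rot[15] = xxyxyy$yyyxyyxxxyxxyxy
  rot[16] = xyxyy$yyyxyyxxxyxxyxyx
  rot[17] = yxyy$yyyxyyxxxyxxyxyxx
  rot[18] = xyy$yyyxyyxxxyxxyxyxxy
  rot[19] = yy$yyyxyyxxxyxxyxyxxyx
  rot[20] = y$yyyxyyxxxyxxyxyxxyxy
  rot[21] = $yyyxyyxxxyxxyxyxxyxyy
Sorted (with $ < everything):
  sorted[0] = $yyyxyyxxxyxxyxyxxyxyy  (last char: 'y')
  sorted[1] = xxxyxxyxyxxyxyy$yyyxyy  (last char: 'y')
  sorted[2] = xxyxxyxyxxyxyy$yyyxyyx  (last char: 'x')
  sorted[3] = xxyxyxxyxyy$yyyxyyxxxy  (last char: 'y')
  sorted[4] = xxyxyy$yyyxyyxxxyxxyxy  (last char: 'y')
  sorted[5] = xyxxyxyxxyxyy$yyyxyyxx  (last char: 'x')
  sorted[6] = xyxxyxyy$yyyxyyxxxyxxy  (last char: 'y')
  sorted[7] = xyxyxxyxyy$yyyxyyxxxyx  (last char: 'x')
  sorted[8] = xyxyy$yyyxyyxxxyxxyxyx  (last char: 'x')
  sorted[9] = xyy$yyyxyyxxxyxxyxyxxy  (last char: 'y')
  sorted[10] = xyyxxxyxxyxyxxyxyy$yyy  (last char: 'y')
  sorted[11] = y$yyyxyyxxxyxxyxyxxyxy  (last char: 'y')
  sorted[12] = yxxxyxxyxyxxyxyy$yyyxy  (last char: 'y')
  sorted[13] = yxxyxyxxyxyy$yyyxyyxxx  (last char: 'x')
  sorted[14] = yxxyxyy$yyyxyyxxxyxxyx  (last char: 'x')
  sorted[15] = yxyxxyxyy$yyyxyyxxxyxx  (last char: 'x')
  sorted[16] = yxyy$yyyxyyxxxyxxyxyxx  (last char: 'x')
  sorted[17] = yxyyxxxyxxyxyxxyxyy$yy  (last char: 'y')
  sorted[18] = yy$yyyxyyxxxyxxyxyxxyx  (last char: 'x')
  sorted[19] = yyxxxyxxyxyxxyxyy$yyyx  (last char: 'x')
  sorted[20] = yyxyyxxxyxxyxyxxyxyy$y  (last char: 'y')
  sorted[21] = yyyxyyxxxyxxyxyxxyxyy$  (last char: '$')
Last column: yyxyyxyxxyyyyxxxxyxxy$
Original string S is at sorted index 21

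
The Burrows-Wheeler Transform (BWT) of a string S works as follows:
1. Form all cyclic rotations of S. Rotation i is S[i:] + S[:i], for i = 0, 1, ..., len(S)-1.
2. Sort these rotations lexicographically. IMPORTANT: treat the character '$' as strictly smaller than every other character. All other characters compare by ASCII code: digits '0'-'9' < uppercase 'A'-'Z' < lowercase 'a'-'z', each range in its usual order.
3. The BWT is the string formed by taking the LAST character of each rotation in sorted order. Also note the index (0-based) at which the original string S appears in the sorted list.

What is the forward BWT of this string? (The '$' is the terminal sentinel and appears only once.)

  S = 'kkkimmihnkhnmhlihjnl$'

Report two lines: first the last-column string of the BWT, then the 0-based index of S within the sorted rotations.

Answer: limiklmkhnkk$nhnmihjh
12

Derivation:
All 21 rotations (rotation i = S[i:]+S[:i]):
  rot[0] = kkkimmihnkhnmhlihjnl$
  rot[1] = kkimmihnkhnmhlihjnl$k
  rot[2] = kimmihnkhnmhlihjnl$kk
  rot[3] = immihnkhnmhlihjnl$kkk
  rot[4] = mmihnkhnmhlihjnl$kkki
  rot[5] = mihnkhnmhlihjnl$kkkim
  rot[6] = ihnkhnmhlihjnl$kkkimm
  rot[7] = hnkhnmhlihjnl$kkkimmi
  rot[8] = nkhnmhlihjnl$kkkimmih
  rot[9] = khnmhlihjnl$kkkimmihn
  rot[10] = hnmhlihjnl$kkkimmihnk
  rot[11] = nmhlihjnl$kkkimmihnkh
  rot[12] = mhlihjnl$kkkimmihnkhn
  rot[13] = hlihjnl$kkkimmihnkhnm
  rot[14] = lihjnl$kkkimmihnkhnmh
  rot[15] = ihjnl$kkkimmihnkhnmhl
  rot[16] = hjnl$kkkimmihnkhnmhli
  rot[17] = jnl$kkkimmihnkhnmhlih
  rot[18] = nl$kkkimmihnkhnmhlihj
  rot[19] = l$kkkimmihnkhnmhlihjn
  rot[20] = $kkkimmihnkhnmhlihjnl
Sorted (with $ < everything):
  sorted[0] = $kkkimmihnkhnmhlihjnl  (last char: 'l')
  sorted[1] = hjnl$kkkimmihnkhnmhli  (last char: 'i')
  sorted[2] = hlihjnl$kkkimmihnkhnm  (last char: 'm')
  sorted[3] = hnkhnmhlihjnl$kkkimmi  (last char: 'i')
  sorted[4] = hnmhlihjnl$kkkimmihnk  (last char: 'k')
  sorted[5] = ihjnl$kkkimmihnkhnmhl  (last char: 'l')
  sorted[6] = ihnkhnmhlihjnl$kkkimm  (last char: 'm')
  sorted[7] = immihnkhnmhlihjnl$kkk  (last char: 'k')
  sorted[8] = jnl$kkkimmihnkhnmhlih  (last char: 'h')
  sorted[9] = khnmhlihjnl$kkkimmihn  (last char: 'n')
  sorted[10] = kimmihnkhnmhlihjnl$kk  (last char: 'k')
  sorted[11] = kkimmihnkhnmhlihjnl$k  (last char: 'k')
  sorted[12] = kkkimmihnkhnmhlihjnl$  (last char: '$')
  sorted[13] = l$kkkimmihnkhnmhlihjn  (last char: 'n')
  sorted[14] = lihjnl$kkkimmihnkhnmh  (last char: 'h')
  sorted[15] = mhlihjnl$kkkimmihnkhn  (last char: 'n')
  sorted[16] = mihnkhnmhlihjnl$kkkim  (last char: 'm')
  sorted[17] = mmihnkhnmhlihjnl$kkki  (last char: 'i')
  sorted[18] = nkhnmhlihjnl$kkkimmih  (last char: 'h')
  sorted[19] = nl$kkkimmihnkhnmhlihj  (last char: 'j')
  sorted[20] = nmhlihjnl$kkkimmihnkh  (last char: 'h')
Last column: limiklmkhnkk$nhnmihjh
Original string S is at sorted index 12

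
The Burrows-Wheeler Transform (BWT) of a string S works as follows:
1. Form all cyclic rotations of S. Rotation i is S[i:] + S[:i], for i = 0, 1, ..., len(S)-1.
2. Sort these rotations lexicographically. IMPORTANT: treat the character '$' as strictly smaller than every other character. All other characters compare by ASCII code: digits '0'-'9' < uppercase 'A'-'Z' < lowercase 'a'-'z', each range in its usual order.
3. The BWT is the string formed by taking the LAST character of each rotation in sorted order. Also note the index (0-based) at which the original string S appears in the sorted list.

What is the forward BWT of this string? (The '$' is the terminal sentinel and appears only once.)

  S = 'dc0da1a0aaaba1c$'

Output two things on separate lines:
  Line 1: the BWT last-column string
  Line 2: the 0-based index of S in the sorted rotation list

Answer: cacaa1db0aaa1d0$
15

Derivation:
All 16 rotations (rotation i = S[i:]+S[:i]):
  rot[0] = dc0da1a0aaaba1c$
  rot[1] = c0da1a0aaaba1c$d
  rot[2] = 0da1a0aaaba1c$dc
  rot[3] = da1a0aaaba1c$dc0
  rot[4] = a1a0aaaba1c$dc0d
  rot[5] = 1a0aaaba1c$dc0da
  rot[6] = a0aaaba1c$dc0da1
  rot[7] = 0aaaba1c$dc0da1a
  rot[8] = aaaba1c$dc0da1a0
  rot[9] = aaba1c$dc0da1a0a
  rot[10] = aba1c$dc0da1a0aa
  rot[11] = ba1c$dc0da1a0aaa
  rot[12] = a1c$dc0da1a0aaab
  rot[13] = 1c$dc0da1a0aaaba
  rot[14] = c$dc0da1a0aaaba1
  rot[15] = $dc0da1a0aaaba1c
Sorted (with $ < everything):
  sorted[0] = $dc0da1a0aaaba1c  (last char: 'c')
  sorted[1] = 0aaaba1c$dc0da1a  (last char: 'a')
  sorted[2] = 0da1a0aaaba1c$dc  (last char: 'c')
  sorted[3] = 1a0aaaba1c$dc0da  (last char: 'a')
  sorted[4] = 1c$dc0da1a0aaaba  (last char: 'a')
  sorted[5] = a0aaaba1c$dc0da1  (last char: '1')
  sorted[6] = a1a0aaaba1c$dc0d  (last char: 'd')
  sorted[7] = a1c$dc0da1a0aaab  (last char: 'b')
  sorted[8] = aaaba1c$dc0da1a0  (last char: '0')
  sorted[9] = aaba1c$dc0da1a0a  (last char: 'a')
  sorted[10] = aba1c$dc0da1a0aa  (last char: 'a')
  sorted[11] = ba1c$dc0da1a0aaa  (last char: 'a')
  sorted[12] = c$dc0da1a0aaaba1  (last char: '1')
  sorted[13] = c0da1a0aaaba1c$d  (last char: 'd')
  sorted[14] = da1a0aaaba1c$dc0  (last char: '0')
  sorted[15] = dc0da1a0aaaba1c$  (last char: '$')
Last column: cacaa1db0aaa1d0$
Original string S is at sorted index 15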